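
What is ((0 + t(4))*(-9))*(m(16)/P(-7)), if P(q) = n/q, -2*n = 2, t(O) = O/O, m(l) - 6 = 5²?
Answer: -1953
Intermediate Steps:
m(l) = 31 (m(l) = 6 + 5² = 6 + 25 = 31)
t(O) = 1
n = -1 (n = -½*2 = -1)
P(q) = -1/q
((0 + t(4))*(-9))*(m(16)/P(-7)) = ((0 + 1)*(-9))*(31/((-1/(-7)))) = (1*(-9))*(31/((-1*(-⅐)))) = -279/⅐ = -279*7 = -9*217 = -1953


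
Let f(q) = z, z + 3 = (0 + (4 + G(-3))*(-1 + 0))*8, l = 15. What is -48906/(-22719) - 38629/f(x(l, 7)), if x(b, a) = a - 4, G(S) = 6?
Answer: 293890483/628559 ≈ 467.56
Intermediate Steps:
x(b, a) = -4 + a
z = -83 (z = -3 + (0 + (4 + 6)*(-1 + 0))*8 = -3 + (0 + 10*(-1))*8 = -3 + (0 - 10)*8 = -3 - 10*8 = -3 - 80 = -83)
f(q) = -83
-48906/(-22719) - 38629/f(x(l, 7)) = -48906/(-22719) - 38629/(-83) = -48906*(-1/22719) - 38629*(-1/83) = 16302/7573 + 38629/83 = 293890483/628559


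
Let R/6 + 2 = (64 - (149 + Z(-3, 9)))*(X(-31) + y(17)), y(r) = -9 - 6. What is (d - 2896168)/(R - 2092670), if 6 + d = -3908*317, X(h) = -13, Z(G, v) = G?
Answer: 2067505/1039453 ≈ 1.9890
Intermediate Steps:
y(r) = -15
d = -1238842 (d = -6 - 3908*317 = -6 - 1238836 = -1238842)
R = 13764 (R = -12 + 6*((64 - (149 - 3))*(-13 - 15)) = -12 + 6*((64 - 1*146)*(-28)) = -12 + 6*((64 - 146)*(-28)) = -12 + 6*(-82*(-28)) = -12 + 6*2296 = -12 + 13776 = 13764)
(d - 2896168)/(R - 2092670) = (-1238842 - 2896168)/(13764 - 2092670) = -4135010/(-2078906) = -4135010*(-1/2078906) = 2067505/1039453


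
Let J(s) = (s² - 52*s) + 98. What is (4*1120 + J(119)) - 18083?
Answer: -5532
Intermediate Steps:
J(s) = 98 + s² - 52*s
(4*1120 + J(119)) - 18083 = (4*1120 + (98 + 119² - 52*119)) - 18083 = (4480 + (98 + 14161 - 6188)) - 18083 = (4480 + 8071) - 18083 = 12551 - 18083 = -5532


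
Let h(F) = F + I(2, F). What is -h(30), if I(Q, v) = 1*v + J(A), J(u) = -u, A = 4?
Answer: -56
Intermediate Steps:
I(Q, v) = -4 + v (I(Q, v) = 1*v - 1*4 = v - 4 = -4 + v)
h(F) = -4 + 2*F (h(F) = F + (-4 + F) = -4 + 2*F)
-h(30) = -(-4 + 2*30) = -(-4 + 60) = -1*56 = -56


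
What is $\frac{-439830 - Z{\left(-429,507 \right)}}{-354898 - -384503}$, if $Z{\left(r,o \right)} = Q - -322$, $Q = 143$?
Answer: $- \frac{88059}{5921} \approx -14.872$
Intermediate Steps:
$Z{\left(r,o \right)} = 465$ ($Z{\left(r,o \right)} = 143 - -322 = 143 + 322 = 465$)
$\frac{-439830 - Z{\left(-429,507 \right)}}{-354898 - -384503} = \frac{-439830 - 465}{-354898 - -384503} = \frac{-439830 - 465}{-354898 + 384503} = - \frac{440295}{29605} = \left(-440295\right) \frac{1}{29605} = - \frac{88059}{5921}$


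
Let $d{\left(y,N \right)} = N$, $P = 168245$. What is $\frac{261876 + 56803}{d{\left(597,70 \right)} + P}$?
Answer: $\frac{318679}{168315} \approx 1.8933$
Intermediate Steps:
$\frac{261876 + 56803}{d{\left(597,70 \right)} + P} = \frac{261876 + 56803}{70 + 168245} = \frac{318679}{168315}$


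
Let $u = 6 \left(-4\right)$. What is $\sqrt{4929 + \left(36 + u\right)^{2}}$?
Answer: $\sqrt{5073} \approx 71.225$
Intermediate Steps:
$u = -24$
$\sqrt{4929 + \left(36 + u\right)^{2}} = \sqrt{4929 + \left(36 - 24\right)^{2}} = \sqrt{4929 + 12^{2}} = \sqrt{4929 + 144} = \sqrt{5073}$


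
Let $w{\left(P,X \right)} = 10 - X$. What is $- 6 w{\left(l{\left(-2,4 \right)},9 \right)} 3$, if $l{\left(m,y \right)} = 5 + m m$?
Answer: $-18$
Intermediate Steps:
$l{\left(m,y \right)} = 5 + m^{2}$
$- 6 w{\left(l{\left(-2,4 \right)},9 \right)} 3 = - 6 \left(10 - 9\right) 3 = \left(-6\right) 1 \cdot 3 = \left(-6\right) 3 = -18$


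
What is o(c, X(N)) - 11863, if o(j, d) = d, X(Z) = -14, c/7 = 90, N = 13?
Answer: -11877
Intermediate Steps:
c = 630 (c = 7*90 = 630)
o(c, X(N)) - 11863 = -14 - 11863 = -11877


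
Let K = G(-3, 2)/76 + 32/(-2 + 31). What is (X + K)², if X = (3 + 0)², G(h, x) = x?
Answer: 124612569/1214404 ≈ 102.61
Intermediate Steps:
X = 9 (X = 3² = 9)
K = 1245/1102 (K = 2/76 + 32/(-2 + 31) = 2*(1/76) + 32/29 = 1/38 + 32*(1/29) = 1/38 + 32/29 = 1245/1102 ≈ 1.1298)
(X + K)² = (9 + 1245/1102)² = (11163/1102)² = 124612569/1214404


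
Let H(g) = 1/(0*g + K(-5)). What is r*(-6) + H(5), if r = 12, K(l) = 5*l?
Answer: -1801/25 ≈ -72.040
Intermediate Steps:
H(g) = -1/25 (H(g) = 1/(0*g + 5*(-5)) = 1/(0 - 25) = 1/(-25) = -1/25)
r*(-6) + H(5) = 12*(-6) - 1/25 = -72 - 1/25 = -1801/25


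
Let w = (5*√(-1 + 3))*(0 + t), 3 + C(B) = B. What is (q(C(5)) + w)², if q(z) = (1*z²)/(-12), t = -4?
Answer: 7201/9 + 40*√2/3 ≈ 818.97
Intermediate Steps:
C(B) = -3 + B
q(z) = -z²/12 (q(z) = z²*(-1/12) = -z²/12)
w = -20*√2 (w = (5*√(-1 + 3))*(0 - 4) = (5*√2)*(-4) = -20*√2 ≈ -28.284)
(q(C(5)) + w)² = (-(-3 + 5)²/12 - 20*√2)² = (-1/12*2² - 20*√2)² = (-1/12*4 - 20*√2)² = (-⅓ - 20*√2)²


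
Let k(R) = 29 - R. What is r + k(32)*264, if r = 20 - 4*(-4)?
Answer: -756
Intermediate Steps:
r = 36 (r = 20 + 16 = 36)
r + k(32)*264 = 36 + (29 - 1*32)*264 = 36 + (29 - 32)*264 = 36 - 3*264 = 36 - 792 = -756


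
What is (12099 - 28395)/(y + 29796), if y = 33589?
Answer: -2328/9055 ≈ -0.25710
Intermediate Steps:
(12099 - 28395)/(y + 29796) = (12099 - 28395)/(33589 + 29796) = -16296/63385 = -16296*1/63385 = -2328/9055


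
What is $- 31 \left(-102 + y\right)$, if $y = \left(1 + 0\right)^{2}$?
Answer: $3131$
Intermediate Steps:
$y = 1$ ($y = 1^{2} = 1$)
$- 31 \left(-102 + y\right) = - 31 \left(-102 + 1\right) = \left(-31\right) \left(-101\right) = 3131$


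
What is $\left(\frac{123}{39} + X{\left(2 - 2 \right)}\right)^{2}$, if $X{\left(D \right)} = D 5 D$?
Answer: $\frac{1681}{169} \approx 9.9467$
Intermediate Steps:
$X{\left(D \right)} = 5 D^{2}$
$\left(\frac{123}{39} + X{\left(2 - 2 \right)}\right)^{2} = \left(\frac{123}{39} + 5 \left(2 - 2\right)^{2}\right)^{2} = \left(123 \cdot \frac{1}{39} + 5 \left(2 - 2\right)^{2}\right)^{2} = \left(\frac{41}{13} + 5 \cdot 0^{2}\right)^{2} = \left(\frac{41}{13} + 5 \cdot 0\right)^{2} = \left(\frac{41}{13} + 0\right)^{2} = \left(\frac{41}{13}\right)^{2} = \frac{1681}{169}$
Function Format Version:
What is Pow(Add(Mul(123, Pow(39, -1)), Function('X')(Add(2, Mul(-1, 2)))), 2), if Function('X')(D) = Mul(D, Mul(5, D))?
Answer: Rational(1681, 169) ≈ 9.9467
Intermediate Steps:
Function('X')(D) = Mul(5, Pow(D, 2))
Pow(Add(Mul(123, Pow(39, -1)), Function('X')(Add(2, Mul(-1, 2)))), 2) = Pow(Add(Mul(123, Pow(39, -1)), Mul(5, Pow(Add(2, Mul(-1, 2)), 2))), 2) = Pow(Add(Mul(123, Rational(1, 39)), Mul(5, Pow(Add(2, -2), 2))), 2) = Pow(Add(Rational(41, 13), Mul(5, Pow(0, 2))), 2) = Pow(Add(Rational(41, 13), Mul(5, 0)), 2) = Pow(Add(Rational(41, 13), 0), 2) = Pow(Rational(41, 13), 2) = Rational(1681, 169)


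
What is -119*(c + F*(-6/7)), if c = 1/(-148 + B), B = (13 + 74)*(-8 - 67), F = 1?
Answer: 680765/6673 ≈ 102.02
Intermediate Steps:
B = -6525 (B = 87*(-75) = -6525)
c = -1/6673 (c = 1/(-148 - 6525) = 1/(-6673) = -1/6673 ≈ -0.00014986)
-119*(c + F*(-6/7)) = -119*(-1/6673 + 1*(-6/7)) = -119*(-1/6673 - 6/7) = -119*(-40045/46711) = 680765/6673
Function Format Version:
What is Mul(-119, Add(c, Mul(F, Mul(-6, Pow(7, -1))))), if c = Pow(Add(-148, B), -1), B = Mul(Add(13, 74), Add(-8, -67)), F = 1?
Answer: Rational(680765, 6673) ≈ 102.02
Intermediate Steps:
B = -6525 (B = Mul(87, -75) = -6525)
c = Rational(-1, 6673) (c = Pow(Add(-148, -6525), -1) = Pow(-6673, -1) = Rational(-1, 6673) ≈ -0.00014986)
Mul(-119, Add(c, Mul(F, Mul(-6, Pow(7, -1))))) = Mul(-119, Add(Rational(-1, 6673), Mul(1, Mul(-6, Pow(7, -1))))) = Mul(-119, Add(Rational(-1, 6673), Mul(1, Mul(-6, Rational(1, 7))))) = Mul(-119, Add(Rational(-1, 6673), Mul(1, Rational(-6, 7)))) = Mul(-119, Add(Rational(-1, 6673), Rational(-6, 7))) = Mul(-119, Rational(-40045, 46711)) = Rational(680765, 6673)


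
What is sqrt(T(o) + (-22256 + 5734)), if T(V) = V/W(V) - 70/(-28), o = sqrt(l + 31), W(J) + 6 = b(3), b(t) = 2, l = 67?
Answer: sqrt(-66078 - 7*sqrt(2))/2 ≈ 128.54*I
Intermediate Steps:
W(J) = -4 (W(J) = -6 + 2 = -4)
o = 7*sqrt(2) (o = sqrt(67 + 31) = sqrt(98) = 7*sqrt(2) ≈ 9.8995)
T(V) = 5/2 - V/4 (T(V) = V/(-4) - 70/(-28) = V*(-1/4) - 70*(-1/28) = -V/4 + 5/2 = 5/2 - V/4)
sqrt(T(o) + (-22256 + 5734)) = sqrt((5/2 - 7*sqrt(2)/4) + (-22256 + 5734)) = sqrt((5/2 - 7*sqrt(2)/4) - 16522) = sqrt(-33039/2 - 7*sqrt(2)/4)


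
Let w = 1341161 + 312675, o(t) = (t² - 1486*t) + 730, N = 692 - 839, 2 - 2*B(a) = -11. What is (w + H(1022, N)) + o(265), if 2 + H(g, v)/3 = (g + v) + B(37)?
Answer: 2667279/2 ≈ 1.3336e+6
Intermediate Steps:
B(a) = 13/2 (B(a) = 1 - ½*(-11) = 1 + 11/2 = 13/2)
N = -147
o(t) = 730 + t² - 1486*t
H(g, v) = 27/2 + 3*g + 3*v (H(g, v) = -6 + 3*((g + v) + 13/2) = -6 + 3*(13/2 + g + v) = -6 + (39/2 + 3*g + 3*v) = 27/2 + 3*g + 3*v)
w = 1653836
(w + H(1022, N)) + o(265) = (1653836 + (27/2 + 3*1022 + 3*(-147))) + (730 + 265² - 1486*265) = (1653836 + (27/2 + 3066 - 441)) + (730 + 70225 - 393790) = (1653836 + 5277/2) - 322835 = 3312949/2 - 322835 = 2667279/2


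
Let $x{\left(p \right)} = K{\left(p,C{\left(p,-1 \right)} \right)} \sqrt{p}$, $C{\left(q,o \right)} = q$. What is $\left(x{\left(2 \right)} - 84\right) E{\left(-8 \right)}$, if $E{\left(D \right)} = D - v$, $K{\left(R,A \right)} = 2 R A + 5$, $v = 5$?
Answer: $1092 - 169 \sqrt{2} \approx 853.0$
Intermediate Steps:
$K{\left(R,A \right)} = 5 + 2 A R$ ($K{\left(R,A \right)} = 2 A R + 5 = 5 + 2 A R$)
$x{\left(p \right)} = \sqrt{p} \left(5 + 2 p^{2}\right)$ ($x{\left(p \right)} = \left(5 + 2 p p\right) \sqrt{p} = \left(5 + 2 p^{2}\right) \sqrt{p} = \sqrt{p} \left(5 + 2 p^{2}\right)$)
$E{\left(D \right)} = -5 + D$ ($E{\left(D \right)} = D - 5 = -5 + D$)
$\left(x{\left(2 \right)} - 84\right) E{\left(-8 \right)} = \left(\sqrt{2} \left(5 + 2 \cdot 2^{2}\right) - 84\right) \left(-5 - 8\right) = \left(\sqrt{2} \left(5 + 2 \cdot 4\right) - 84\right) \left(-13\right) = \left(\sqrt{2} \left(5 + 8\right) - 84\right) \left(-13\right) = \left(\sqrt{2} \cdot 13 - 84\right) \left(-13\right) = \left(13 \sqrt{2} - 84\right) \left(-13\right) = \left(-84 + 13 \sqrt{2}\right) \left(-13\right) = 1092 - 169 \sqrt{2}$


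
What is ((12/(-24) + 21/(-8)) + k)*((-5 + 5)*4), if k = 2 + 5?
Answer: 0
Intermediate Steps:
k = 7
((12/(-24) + 21/(-8)) + k)*((-5 + 5)*4) = ((12/(-24) + 21/(-8)) + 7)*((-5 + 5)*4) = ((12*(-1/24) + 21*(-⅛)) + 7)*(0*4) = ((-½ - 21/8) + 7)*0 = (-25/8 + 7)*0 = (31/8)*0 = 0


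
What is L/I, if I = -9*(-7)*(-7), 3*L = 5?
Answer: -5/1323 ≈ -0.0037793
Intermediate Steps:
L = 5/3 (L = (1/3)*5 = 5/3 ≈ 1.6667)
I = -441 (I = 63*(-7) = -441)
L/I = (5/3)/(-441) = (5/3)*(-1/441) = -5/1323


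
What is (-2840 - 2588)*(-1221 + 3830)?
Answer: -14161652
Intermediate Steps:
(-2840 - 2588)*(-1221 + 3830) = -5428*2609 = -14161652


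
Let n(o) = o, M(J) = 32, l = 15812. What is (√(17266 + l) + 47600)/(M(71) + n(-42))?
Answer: -4760 - √33078/10 ≈ -4778.2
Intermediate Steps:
(√(17266 + l) + 47600)/(M(71) + n(-42)) = (√(17266 + 15812) + 47600)/(32 - 42) = (√33078 + 47600)/(-10) = (47600 + √33078)*(-⅒) = -4760 - √33078/10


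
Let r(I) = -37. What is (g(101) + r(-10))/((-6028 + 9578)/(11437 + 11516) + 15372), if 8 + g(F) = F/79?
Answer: -39639831/13937064107 ≈ -0.0028442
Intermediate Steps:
g(F) = -8 + F/79
(g(101) + r(-10))/((-6028 + 9578)/(11437 + 11516) + 15372) = ((-8 + (1/79)*101) - 37)/((-6028 + 9578)/(11437 + 11516) + 15372) = ((-8 + 101/79) - 37)/(3550/22953 + 15372) = (-531/79 - 37)/(3550*(1/22953) + 15372) = -3454/(79*(3550/22953 + 15372)) = -3454/(79*352837066/22953) = -3454/79*22953/352837066 = -39639831/13937064107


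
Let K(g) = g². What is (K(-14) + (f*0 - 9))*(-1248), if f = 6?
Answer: -233376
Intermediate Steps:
(K(-14) + (f*0 - 9))*(-1248) = ((-14)² + (6*0 - 9))*(-1248) = (196 + (0 - 9))*(-1248) = (196 - 9)*(-1248) = 187*(-1248) = -233376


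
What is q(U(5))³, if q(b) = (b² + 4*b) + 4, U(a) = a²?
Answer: 387420489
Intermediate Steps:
q(b) = 4 + b² + 4*b
q(U(5))³ = (4 + (5²)² + 4*5²)³ = (4 + 25² + 4*25)³ = (4 + 625 + 100)³ = 729³ = 387420489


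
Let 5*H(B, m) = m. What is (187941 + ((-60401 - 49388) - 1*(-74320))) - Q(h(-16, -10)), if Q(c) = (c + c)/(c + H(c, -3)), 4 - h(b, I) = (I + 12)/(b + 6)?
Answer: 457409/3 ≈ 1.5247e+5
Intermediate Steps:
H(B, m) = m/5
h(b, I) = 4 - (12 + I)/(6 + b) (h(b, I) = 4 - (I + 12)/(b + 6) = 4 - (12 + I)/(6 + b))
Q(c) = 2*c/(-⅗ + c) (Q(c) = (c + c)/(c + (⅕)*(-3)) = (2*c)/(c - ⅗) = (2*c)/(-⅗ + c) = 2*c/(-⅗ + c))
(187941 + ((-60401 - 49388) - 1*(-74320))) - Q(h(-16, -10)) = (187941 + ((-60401 - 49388) - 1*(-74320))) - 10*(12 - 1*(-10) + 4*(-16))/(6 - 16)/(-3 + 5*((12 - 1*(-10) + 4*(-16))/(6 - 16))) = (187941 + (-109789 + 74320)) - 10*(12 + 10 - 64)/(-10)/(-3 + 5*((12 + 10 - 64)/(-10))) = (187941 - 35469) - 10*(-⅒*(-42))/(-3 + 5*(-⅒*(-42))) = 152472 - 10*21/(5*(-3 + 5*(21/5))) = 152472 - 10*21/(5*(-3 + 21)) = 152472 - 10*21/(5*18) = 152472 - 1*7/3 = 152472 - 7/3 = 457409/3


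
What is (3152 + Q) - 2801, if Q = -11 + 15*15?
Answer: 565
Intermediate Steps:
Q = 214 (Q = -11 + 225 = 214)
(3152 + Q) - 2801 = (3152 + 214) - 2801 = 3366 - 2801 = 565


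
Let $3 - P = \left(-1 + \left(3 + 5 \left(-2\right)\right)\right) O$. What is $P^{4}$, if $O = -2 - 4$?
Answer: $4100625$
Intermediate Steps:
$O = -6$
$P = -45$ ($P = 3 - \left(-1 + \left(3 + 5 \left(-2\right)\right)\right) \left(-6\right) = 3 - \left(-1 + \left(3 - 10\right)\right) \left(-6\right) = 3 - \left(-1 - 7\right) \left(-6\right) = 3 - \left(-8\right) \left(-6\right) = 3 - 48 = -45$)
$P^{4} = \left(-45\right)^{4} = 4100625$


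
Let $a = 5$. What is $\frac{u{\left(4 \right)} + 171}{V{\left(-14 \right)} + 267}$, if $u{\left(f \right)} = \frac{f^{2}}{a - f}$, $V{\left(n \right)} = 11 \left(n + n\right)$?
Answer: $- \frac{187}{41} \approx -4.561$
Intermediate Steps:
$V{\left(n \right)} = 22 n$ ($V{\left(n \right)} = 11 \cdot 2 n = 22 n$)
$u{\left(f \right)} = \frac{f^{2}}{5 - f}$
$\frac{u{\left(4 \right)} + 171}{V{\left(-14 \right)} + 267} = \frac{- \frac{4^{2}}{-5 + 4} + 171}{22 \left(-14\right) + 267} = \frac{\left(-1\right) 16 \frac{1}{-1} + 171}{-308 + 267} = \frac{\left(-1\right) 16 \left(-1\right) + 171}{-41} = \left(16 + 171\right) \left(- \frac{1}{41}\right) = 187 \left(- \frac{1}{41}\right) = - \frac{187}{41}$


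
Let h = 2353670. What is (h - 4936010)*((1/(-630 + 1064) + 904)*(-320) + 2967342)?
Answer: -1500699244467960/217 ≈ -6.9157e+12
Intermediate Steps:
(h - 4936010)*((1/(-630 + 1064) + 904)*(-320) + 2967342) = (2353670 - 4936010)*((1/(-630 + 1064) + 904)*(-320) + 2967342) = -2582340*((1/434 + 904)*(-320) + 2967342) = -2582340*((392337/434)*(-320) + 2967342) = -2582340*(-62773920/217 + 2967342) = -2582340*581139294/217 = -1500699244467960/217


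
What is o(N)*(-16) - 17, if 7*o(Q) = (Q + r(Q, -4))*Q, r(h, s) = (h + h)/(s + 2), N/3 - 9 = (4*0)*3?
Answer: -17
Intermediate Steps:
N = 27 (N = 27 + 3*((4*0)*3) = 27 + 3*(0*3) = 27 + 3*0 = 27 + 0 = 27)
r(h, s) = 2*h/(2 + s) (r(h, s) = (2*h)/(2 + s) = 2*h/(2 + s))
o(Q) = 0 (o(Q) = ((Q + 2*Q/(2 - 4))*Q)/7 = ((Q + 2*Q/(-2))*Q)/7 = ((Q + 2*Q*(-½))*Q)/7 = ((Q - Q)*Q)/7 = (0*Q)/7 = (⅐)*0 = 0)
o(N)*(-16) - 17 = 0*(-16) - 17 = 0 - 17 = -17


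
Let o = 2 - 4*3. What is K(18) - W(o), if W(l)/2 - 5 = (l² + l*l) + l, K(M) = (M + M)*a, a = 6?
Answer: -174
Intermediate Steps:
K(M) = 12*M (K(M) = (M + M)*6 = (2*M)*6 = 12*M)
o = -10 (o = 2 - 12 = -10)
W(l) = 10 + 2*l + 4*l² (W(l) = 10 + 2*((l² + l*l) + l) = 10 + 2*((l² + l²) + l) = 10 + 2*(2*l² + l) = 10 + 2*(l + 2*l²) = 10 + (2*l + 4*l²) = 10 + 2*l + 4*l²)
K(18) - W(o) = 12*18 - (10 + 2*(-10) + 4*(-10)²) = 216 - (10 - 20 + 4*100) = 216 - (10 - 20 + 400) = 216 - 1*390 = 216 - 390 = -174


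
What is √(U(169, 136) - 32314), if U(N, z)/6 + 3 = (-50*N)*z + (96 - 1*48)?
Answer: 2*I*√1731811 ≈ 2632.0*I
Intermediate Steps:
U(N, z) = 270 - 300*N*z (U(N, z) = -18 + 6*((-50*N)*z + (96 - 1*48)) = -18 + 6*(-50*N*z + (96 - 48)) = -18 + 6*(-50*N*z + 48) = -18 + 6*(48 - 50*N*z) = -18 + (288 - 300*N*z) = 270 - 300*N*z)
√(U(169, 136) - 32314) = √((270 - 300*169*136) - 32314) = √((270 - 6895200) - 32314) = √(-6894930 - 32314) = √(-6927244) = 2*I*√1731811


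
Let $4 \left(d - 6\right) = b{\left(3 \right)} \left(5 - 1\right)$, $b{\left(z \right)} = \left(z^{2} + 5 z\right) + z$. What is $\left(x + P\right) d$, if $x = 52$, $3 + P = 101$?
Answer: $4950$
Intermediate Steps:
$P = 98$ ($P = -3 + 101 = 98$)
$b{\left(z \right)} = z^{2} + 6 z$
$d = 33$ ($d = 6 + \frac{3 \left(6 + 3\right) \left(5 - 1\right)}{4} = 6 + \frac{3 \cdot 9 \cdot 4}{4} = 6 + \frac{27 \cdot 4}{4} = 6 + \frac{1}{4} \cdot 108 = 6 + 27 = 33$)
$\left(x + P\right) d = \left(52 + 98\right) 33 = 150 \cdot 33 = 4950$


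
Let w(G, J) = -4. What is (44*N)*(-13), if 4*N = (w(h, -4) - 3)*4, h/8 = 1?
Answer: 4004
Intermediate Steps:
h = 8 (h = 8*1 = 8)
N = -7 (N = ((-4 - 3)*4)/4 = (-7*4)/4 = (1/4)*(-28) = -7)
(44*N)*(-13) = (44*(-7))*(-13) = -308*(-13) = 4004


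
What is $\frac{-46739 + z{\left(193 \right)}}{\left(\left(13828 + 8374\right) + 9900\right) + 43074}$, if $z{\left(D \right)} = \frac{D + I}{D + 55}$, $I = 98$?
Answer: $- \frac{11590981}{18643648} \approx -0.62171$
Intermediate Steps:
$z{\left(D \right)} = \frac{98 + D}{55 + D}$ ($z{\left(D \right)} = \frac{D + 98}{D + 55} = \frac{98 + D}{55 + D}$)
$\frac{-46739 + z{\left(193 \right)}}{\left(\left(13828 + 8374\right) + 9900\right) + 43074} = \frac{-46739 + \frac{98 + 193}{55 + 193}}{\left(\left(13828 + 8374\right) + 9900\right) + 43074} = \frac{-46739 + \frac{1}{248} \cdot 291}{\left(22202 + 9900\right) + 43074} = \frac{-46739 + \frac{1}{248} \cdot 291}{32102 + 43074} = \frac{-46739 + \frac{291}{248}}{75176} = \left(- \frac{11590981}{248}\right) \frac{1}{75176} = - \frac{11590981}{18643648}$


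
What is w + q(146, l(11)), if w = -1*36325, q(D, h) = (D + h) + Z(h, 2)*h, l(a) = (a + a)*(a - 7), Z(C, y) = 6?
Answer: -35563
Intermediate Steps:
l(a) = 2*a*(-7 + a) (l(a) = (2*a)*(-7 + a) = 2*a*(-7 + a))
q(D, h) = D + 7*h (q(D, h) = (D + h) + 6*h = D + 7*h)
w = -36325
w + q(146, l(11)) = -36325 + (146 + 7*(2*11*(-7 + 11))) = -36325 + (146 + 7*(2*11*4)) = -36325 + (146 + 7*88) = -36325 + (146 + 616) = -36325 + 762 = -35563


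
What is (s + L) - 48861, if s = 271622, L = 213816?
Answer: 436577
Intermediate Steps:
(s + L) - 48861 = (271622 + 213816) - 48861 = 485438 - 48861 = 436577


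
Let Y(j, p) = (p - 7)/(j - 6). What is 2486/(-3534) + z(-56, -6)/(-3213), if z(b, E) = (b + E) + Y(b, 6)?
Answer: -13701/20026 ≈ -0.68416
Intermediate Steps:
Y(j, p) = (-7 + p)/(-6 + j)
z(b, E) = E + b - 1/(-6 + b) (z(b, E) = (b + E) + (-7 + 6)/(-6 + b) = (E + b) - 1/(-6 + b) = E + b - 1/(-6 + b))
2486/(-3534) + z(-56, -6)/(-3213) = 2486/(-3534) + ((-1 + (-6 - 56)*(-6 - 56))/(-6 - 56))/(-3213) = 2486*(-1/3534) + ((-1 - 62*(-62))/(-62))*(-1/3213) = -1243/1767 - (-1 + 3844)/62*(-1/3213) = -1243/1767 - 1/62*3843*(-1/3213) = -1243/1767 - 3843/62*(-1/3213) = -1243/1767 + 61/3162 = -13701/20026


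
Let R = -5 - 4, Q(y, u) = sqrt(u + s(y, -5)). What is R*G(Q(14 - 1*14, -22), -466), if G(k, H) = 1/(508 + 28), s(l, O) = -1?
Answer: -9/536 ≈ -0.016791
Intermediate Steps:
Q(y, u) = sqrt(-1 + u) (Q(y, u) = sqrt(u - 1) = sqrt(-1 + u))
G(k, H) = 1/536
R = -9
R*G(Q(14 - 1*14, -22), -466) = -9*1/536 = -9/536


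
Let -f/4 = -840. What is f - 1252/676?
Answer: 567527/169 ≈ 3358.1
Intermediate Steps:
f = 3360 (f = -4*(-840) = 3360)
f - 1252/676 = 3360 - 1252/676 = 3360 + (1/676)*(-1252) = 3360 - 313/169 = 567527/169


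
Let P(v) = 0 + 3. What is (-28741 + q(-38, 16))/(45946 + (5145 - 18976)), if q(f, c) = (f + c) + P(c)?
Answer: -5752/6423 ≈ -0.89553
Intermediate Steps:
P(v) = 3
q(f, c) = 3 + c + f (q(f, c) = (f + c) + 3 = (c + f) + 3 = 3 + c + f)
(-28741 + q(-38, 16))/(45946 + (5145 - 18976)) = (-28741 + (3 + 16 - 38))/(45946 + (5145 - 18976)) = (-28741 - 19)/(45946 - 13831) = -28760/32115 = -28760*1/32115 = -5752/6423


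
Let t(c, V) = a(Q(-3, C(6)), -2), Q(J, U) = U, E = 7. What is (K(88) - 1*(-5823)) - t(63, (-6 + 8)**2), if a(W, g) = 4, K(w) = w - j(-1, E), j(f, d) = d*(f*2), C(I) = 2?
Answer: 5921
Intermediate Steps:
j(f, d) = 2*d*f (j(f, d) = d*(2*f) = 2*d*f)
K(w) = 14 + w (K(w) = w - 2*7*(-1) = w - 1*(-14) = w + 14 = 14 + w)
t(c, V) = 4
(K(88) - 1*(-5823)) - t(63, (-6 + 8)**2) = ((14 + 88) - 1*(-5823)) - 1*4 = (102 + 5823) - 4 = 5925 - 4 = 5921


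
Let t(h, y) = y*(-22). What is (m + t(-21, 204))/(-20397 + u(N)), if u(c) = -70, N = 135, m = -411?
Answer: 4899/20467 ≈ 0.23936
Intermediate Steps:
t(h, y) = -22*y
(m + t(-21, 204))/(-20397 + u(N)) = (-411 - 22*204)/(-20397 - 70) = (-411 - 4488)/(-20467) = -4899*(-1/20467) = 4899/20467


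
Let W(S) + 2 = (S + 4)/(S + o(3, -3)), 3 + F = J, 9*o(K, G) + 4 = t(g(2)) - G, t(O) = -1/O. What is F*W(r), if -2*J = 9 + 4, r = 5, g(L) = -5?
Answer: 703/442 ≈ 1.5905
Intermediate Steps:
J = -13/2 (J = -(9 + 4)/2 = -1/2*13 = -13/2 ≈ -6.5000)
o(K, G) = -19/45 - G/9 (o(K, G) = -4/9 + (-1/(-5) - G)/9 = -4/9 + (-1*(-1/5) - G)/9 = -4/9 + (1/5 - G)/9 = -4/9 + (1/45 - G/9) = -19/45 - G/9)
F = -19/2 (F = -3 - 13/2 = -19/2 ≈ -9.5000)
W(S) = -2 + (4 + S)/(-4/45 + S) (W(S) = -2 + (S + 4)/(S + (-19/45 - 1/9*(-3))) = -2 + (4 + S)/(S + (-19/45 + 1/3)) = -2 + (4 + S)/(S - 4/45) = -2 + (4 + S)/(-4/45 + S))
F*W(r) = -19*(188 - 45*5)/(2*(-4 + 45*5)) = -19*(188 - 225)/(2*(-4 + 225)) = -19*(-37)/(2*221) = -19*(-37)/442 = -19/2*(-37/221) = 703/442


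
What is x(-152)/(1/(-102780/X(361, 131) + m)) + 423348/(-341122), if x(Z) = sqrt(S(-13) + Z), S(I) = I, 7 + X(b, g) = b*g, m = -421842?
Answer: -211674/170561 - 4986619977*I*sqrt(165)/11821 ≈ -1.241 - 5.4187e+6*I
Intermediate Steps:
X(b, g) = -7 + b*g
x(Z) = sqrt(-13 + Z)
x(-152)/(1/(-102780/X(361, 131) + m)) + 423348/(-341122) = sqrt(-13 - 152)/(1/(-102780/(-7 + 361*131) - 421842)) + 423348/(-341122) = sqrt(-165)/(1/(-102780/(-7 + 47291) - 421842)) + 423348*(-1/341122) = (I*sqrt(165))/(1/(-102780/47284 - 421842)) - 211674/170561 = (I*sqrt(165))/(1/(-102780*1/47284 - 421842)) - 211674/170561 = (I*sqrt(165))/(1/(-25695/11821 - 421842)) - 211674/170561 = (I*sqrt(165))/(1/(-4986619977/11821)) - 211674/170561 = (I*sqrt(165))/(-11821/4986619977) - 211674/170561 = (I*sqrt(165))*(-4986619977/11821) - 211674/170561 = -4986619977*I*sqrt(165)/11821 - 211674/170561 = -211674/170561 - 4986619977*I*sqrt(165)/11821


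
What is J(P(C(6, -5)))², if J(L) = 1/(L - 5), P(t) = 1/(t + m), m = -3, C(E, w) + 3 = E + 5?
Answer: 25/576 ≈ 0.043403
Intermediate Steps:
C(E, w) = 2 + E (C(E, w) = -3 + (E + 5) = -3 + (5 + E) = 2 + E)
P(t) = 1/(-3 + t) (P(t) = 1/(t - 3) = 1/(-3 + t))
J(L) = 1/(-5 + L)
J(P(C(6, -5)))² = (1/(-5 + 1/(-3 + (2 + 6))))² = (1/(-5 + 1/(-3 + 8)))² = (1/(-5 + 1/5))² = (1/(-5 + ⅕))² = (1/(-24/5))² = (-5/24)² = 25/576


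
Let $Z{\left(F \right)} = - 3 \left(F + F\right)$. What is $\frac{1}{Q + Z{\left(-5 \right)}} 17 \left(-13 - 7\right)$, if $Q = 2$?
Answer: $- \frac{85}{8} \approx -10.625$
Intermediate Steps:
$Z{\left(F \right)} = - 6 F$ ($Z{\left(F \right)} = - 3 \cdot 2 F = - 6 F$)
$\frac{1}{Q + Z{\left(-5 \right)}} 17 \left(-13 - 7\right) = \frac{1}{2 - -30} \cdot 17 \left(-13 - 7\right) = \frac{1}{2 + 30} \cdot 17 \left(-20\right) = \frac{1}{32} \cdot 17 \left(-20\right) = \frac{17}{32} \left(-20\right) = - \frac{85}{8}$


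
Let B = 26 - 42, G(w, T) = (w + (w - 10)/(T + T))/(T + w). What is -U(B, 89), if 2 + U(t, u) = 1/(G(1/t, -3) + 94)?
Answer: 54668/27481 ≈ 1.9893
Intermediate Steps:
G(w, T) = (w + (-10 + w)/(2*T))/(T + w) (G(w, T) = (w + (-10 + w)/((2*T)))/(T + w) = (w + (-10 + w)*(1/(2*T)))/(T + w) = (w + (-10 + w)/(2*T))/(T + w))
B = -16
U(t, u) = -2 + 1/(94 - (-5 - 5/(2*t))/(3*(-3 + 1/t))) (U(t, u) = -2 + 1/((-5 + 1/(2*t) - 3/t)/((-3)*(-3 + 1/t)) + 94) = -2 + 1/(-(-5 - 5/(2*t))/(3*(-3 + 1/t)) + 94) = -2 + 1/(94 - (-5 - 5/(2*t))/(3*(-3 + 1/t))))
-U(B, 89) = -2*(566 - 1673*(-16))/(-569 + 1682*(-16)) = -2*(566 + 26768)/(-569 - 26912) = -2*27334/(-27481) = -2*(-1)*27334/27481 = -1*(-54668/27481) = 54668/27481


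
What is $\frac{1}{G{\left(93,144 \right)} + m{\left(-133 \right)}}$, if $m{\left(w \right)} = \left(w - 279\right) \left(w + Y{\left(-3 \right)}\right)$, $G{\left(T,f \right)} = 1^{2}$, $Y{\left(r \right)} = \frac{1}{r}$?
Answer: $\frac{3}{164803} \approx 1.8204 \cdot 10^{-5}$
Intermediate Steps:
$G{\left(T,f \right)} = 1$
$m{\left(w \right)} = \left(-279 + w\right) \left(- \frac{1}{3} + w\right)$ ($m{\left(w \right)} = \left(w - 279\right) \left(w + \frac{1}{-3}\right) = \left(-279 + w\right) \left(w - \frac{1}{3}\right) = \left(-279 + w\right) \left(- \frac{1}{3} + w\right)$)
$\frac{1}{G{\left(93,144 \right)} + m{\left(-133 \right)}} = \frac{1}{1 + \left(93 + \left(-133\right)^{2} - - \frac{111454}{3}\right)} = \frac{1}{1 + \left(93 + 17689 + \frac{111454}{3}\right)} = \frac{1}{1 + \frac{164800}{3}} = \frac{1}{\frac{164803}{3}} = \frac{3}{164803}$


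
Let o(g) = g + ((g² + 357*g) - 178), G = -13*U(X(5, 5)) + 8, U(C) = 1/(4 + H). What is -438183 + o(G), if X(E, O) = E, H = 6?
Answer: -43591751/100 ≈ -4.3592e+5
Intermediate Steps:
U(C) = ⅒ (U(C) = 1/(4 + 6) = 1/10 = ⅒)
G = 67/10 (G = -13*⅒ + 8 = -13/10 + 8 = 67/10 ≈ 6.7000)
o(g) = -178 + g² + 358*g (o(g) = g + (-178 + g² + 357*g) = -178 + g² + 358*g)
-438183 + o(G) = -438183 + (-178 + (67/10)² + 358*(67/10)) = -438183 + (-178 + 4489/100 + 11993/5) = -438183 + 226549/100 = -43591751/100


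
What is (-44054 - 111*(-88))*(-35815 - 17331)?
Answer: 1822163756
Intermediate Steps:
(-44054 - 111*(-88))*(-35815 - 17331) = (-44054 + 9768)*(-53146) = -34286*(-53146) = 1822163756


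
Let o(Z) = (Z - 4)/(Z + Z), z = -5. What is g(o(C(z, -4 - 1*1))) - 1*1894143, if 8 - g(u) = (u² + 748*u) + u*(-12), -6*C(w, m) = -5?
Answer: -189274021/100 ≈ -1.8927e+6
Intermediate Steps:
C(w, m) = ⅚ (C(w, m) = -⅙*(-5) = ⅚)
o(Z) = (-4 + Z)/(2*Z) (o(Z) = (-4 + Z)/((2*Z)) = (-4 + Z)*(1/(2*Z)) = (-4 + Z)/(2*Z))
g(u) = 8 - u² - 736*u (g(u) = 8 - ((u² + 748*u) + u*(-12)) = 8 - ((u² + 748*u) - 12*u) = 8 - (u² + 736*u) = 8 + (-u² - 736*u) = 8 - u² - 736*u)
g(o(C(z, -4 - 1*1))) - 1*1894143 = (8 - ((-4 + ⅚)/(2*(⅚)))² - 368*(-4 + ⅚)/⅚) - 1*1894143 = (8 - ((½)*(6/5)*(-19/6))² - 368*6*(-19)/(5*6)) - 1894143 = (8 - (-19/10)² - 736*(-19/10)) - 1894143 = (8 - 1*361/100 + 6992/5) - 1894143 = (8 - 361/100 + 6992/5) - 1894143 = 140279/100 - 1894143 = -189274021/100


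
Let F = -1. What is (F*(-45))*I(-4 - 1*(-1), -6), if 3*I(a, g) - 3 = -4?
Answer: -15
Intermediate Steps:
I(a, g) = -⅓ (I(a, g) = 1 + (⅓)*(-4) = 1 - 4/3 = -⅓)
(F*(-45))*I(-4 - 1*(-1), -6) = -1*(-45)*(-⅓) = 45*(-⅓) = -15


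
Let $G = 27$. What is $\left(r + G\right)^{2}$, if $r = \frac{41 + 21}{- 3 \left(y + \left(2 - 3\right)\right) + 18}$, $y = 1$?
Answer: $\frac{75076}{81} \approx 926.86$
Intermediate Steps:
$r = \frac{31}{9}$ ($r = \frac{41 + 21}{- 3 \left(1 + \left(2 - 3\right)\right) + 18} = \frac{62}{- 3 \left(1 - 1\right) + 18} = \frac{62}{\left(-3\right) 0 + 18} = \frac{62}{0 + 18} = \frac{62}{18} = 62 \cdot \frac{1}{18} = \frac{31}{9} \approx 3.4444$)
$\left(r + G\right)^{2} = \left(\frac{31}{9} + 27\right)^{2} = \left(\frac{274}{9}\right)^{2} = \frac{75076}{81}$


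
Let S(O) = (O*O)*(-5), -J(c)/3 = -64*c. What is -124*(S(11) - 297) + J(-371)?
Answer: 40616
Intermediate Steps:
J(c) = 192*c (J(c) = -(-192)*c = 192*c)
S(O) = -5*O² (S(O) = O²*(-5) = -5*O²)
-124*(S(11) - 297) + J(-371) = -124*(-5*11² - 297) + 192*(-371) = -124*(-5*121 - 297) - 71232 = -124*(-605 - 297) - 71232 = -124*(-902) - 71232 = 111848 - 71232 = 40616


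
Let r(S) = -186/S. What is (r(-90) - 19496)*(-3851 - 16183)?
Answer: 1952707302/5 ≈ 3.9054e+8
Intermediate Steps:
(r(-90) - 19496)*(-3851 - 16183) = (-186/(-90) - 19496)*(-3851 - 16183) = (-186*(-1/90) - 19496)*(-20034) = (31/15 - 19496)*(-20034) = -292409/15*(-20034) = 1952707302/5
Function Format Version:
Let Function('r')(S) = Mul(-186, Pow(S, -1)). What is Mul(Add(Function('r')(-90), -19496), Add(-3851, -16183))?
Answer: Rational(1952707302, 5) ≈ 3.9054e+8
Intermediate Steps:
Mul(Add(Function('r')(-90), -19496), Add(-3851, -16183)) = Mul(Add(Mul(-186, Pow(-90, -1)), -19496), Add(-3851, -16183)) = Mul(Add(Mul(-186, Rational(-1, 90)), -19496), -20034) = Mul(Add(Rational(31, 15), -19496), -20034) = Mul(Rational(-292409, 15), -20034) = Rational(1952707302, 5)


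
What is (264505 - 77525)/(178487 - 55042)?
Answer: 37396/24689 ≈ 1.5147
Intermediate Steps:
(264505 - 77525)/(178487 - 55042) = 186980/123445 = 186980*(1/123445) = 37396/24689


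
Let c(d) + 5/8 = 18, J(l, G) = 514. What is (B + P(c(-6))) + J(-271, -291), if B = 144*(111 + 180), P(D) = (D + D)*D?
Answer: 1376697/32 ≈ 43022.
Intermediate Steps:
c(d) = 139/8 (c(d) = -5/8 + 18 = 139/8)
P(D) = 2*D² (P(D) = (2*D)*D = 2*D²)
B = 41904 (B = 144*291 = 41904)
(B + P(c(-6))) + J(-271, -291) = (41904 + 2*(139/8)²) + 514 = (41904 + 2*(19321/64)) + 514 = (41904 + 19321/32) + 514 = 1360249/32 + 514 = 1376697/32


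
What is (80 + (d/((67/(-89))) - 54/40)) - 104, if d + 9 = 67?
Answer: -137209/1340 ≈ -102.39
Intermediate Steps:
d = 58 (d = -9 + 67 = 58)
(80 + (d/((67/(-89))) - 54/40)) - 104 = (80 + (58/((67/(-89))) - 54/40)) - 104 = (80 + (58/((67*(-1/89))) - 54*1/40)) - 104 = (80 + (58/(-67/89) - 27/20)) - 104 = (80 + (58*(-89/67) - 27/20)) - 104 = (80 + (-5162/67 - 27/20)) - 104 = (80 - 105049/1340) - 104 = 2151/1340 - 104 = -137209/1340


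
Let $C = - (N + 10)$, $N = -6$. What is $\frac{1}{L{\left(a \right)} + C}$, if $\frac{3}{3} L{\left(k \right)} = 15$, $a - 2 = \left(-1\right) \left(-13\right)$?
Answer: $\frac{1}{11} \approx 0.090909$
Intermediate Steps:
$a = 15$ ($a = 2 - -13 = 2 + 13 = 15$)
$L{\left(k \right)} = 15$
$C = -4$ ($C = - (-6 + 10) = \left(-1\right) 4 = -4$)
$\frac{1}{L{\left(a \right)} + C} = \frac{1}{15 - 4} = \frac{1}{11}$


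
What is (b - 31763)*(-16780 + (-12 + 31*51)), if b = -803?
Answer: 495361426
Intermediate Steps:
(b - 31763)*(-16780 + (-12 + 31*51)) = (-803 - 31763)*(-16780 + (-12 + 31*51)) = -32566*(-16780 + (-12 + 1581)) = -32566*(-16780 + 1569) = -32566*(-15211) = 495361426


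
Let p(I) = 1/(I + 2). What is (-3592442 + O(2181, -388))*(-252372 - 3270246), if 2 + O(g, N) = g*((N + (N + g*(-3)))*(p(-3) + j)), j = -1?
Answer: -99806455563012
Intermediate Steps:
p(I) = 1/(2 + I)
O(g, N) = -2 + g*(-4*N + 6*g) (O(g, N) = -2 + g*((N + (N + g*(-3)))*(1/(2 - 3) - 1)) = -2 + g*((N + (N - 3*g))*(1/(-1) - 1)) = -2 + g*((-3*g + 2*N)*(-1 - 1)) = -2 + g*((-3*g + 2*N)*(-2)) = -2 + g*(-4*N + 6*g))
(-3592442 + O(2181, -388))*(-252372 - 3270246) = (-3592442 + (-2 + 6*2181² - 4*(-388)*2181))*(-252372 - 3270246) = (-3592442 + (-2 + 6*4756761 + 3384912))*(-3522618) = (-3592442 + (-2 + 28540566 + 3384912))*(-3522618) = (-3592442 + 31925476)*(-3522618) = 28333034*(-3522618) = -99806455563012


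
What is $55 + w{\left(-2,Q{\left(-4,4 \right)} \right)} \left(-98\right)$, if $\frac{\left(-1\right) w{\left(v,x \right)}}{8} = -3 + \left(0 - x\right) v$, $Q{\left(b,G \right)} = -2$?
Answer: $-5433$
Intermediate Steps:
$w{\left(v,x \right)} = 24 + 8 v x$ ($w{\left(v,x \right)} = - 8 \left(-3 + \left(0 - x\right) v\right) = - 8 \left(-3 + - x v\right) = - 8 \left(-3 - v x\right) = 24 + 8 v x$)
$55 + w{\left(-2,Q{\left(-4,4 \right)} \right)} \left(-98\right) = 55 + \left(24 + 8 \left(-2\right) \left(-2\right)\right) \left(-98\right) = 55 + \left(24 + 32\right) \left(-98\right) = 55 + 56 \left(-98\right) = 55 - 5488 = -5433$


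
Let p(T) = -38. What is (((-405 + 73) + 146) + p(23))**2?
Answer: 50176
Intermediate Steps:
(((-405 + 73) + 146) + p(23))**2 = (((-405 + 73) + 146) - 38)**2 = ((-332 + 146) - 38)**2 = (-186 - 38)**2 = (-224)**2 = 50176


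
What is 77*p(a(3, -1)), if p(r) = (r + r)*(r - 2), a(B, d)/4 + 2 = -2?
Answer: 44352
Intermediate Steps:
a(B, d) = -16 (a(B, d) = -8 + 4*(-2) = -8 - 8 = -16)
p(r) = 2*r*(-2 + r) (p(r) = (2*r)*(-2 + r) = 2*r*(-2 + r))
77*p(a(3, -1)) = 77*(2*(-16)*(-2 - 16)) = 77*(2*(-16)*(-18)) = 77*576 = 44352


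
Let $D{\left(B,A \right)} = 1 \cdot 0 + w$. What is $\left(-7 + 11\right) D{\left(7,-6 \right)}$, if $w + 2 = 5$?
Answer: $12$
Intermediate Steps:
$w = 3$ ($w = -2 + 5 = 3$)
$D{\left(B,A \right)} = 3$ ($D{\left(B,A \right)} = 1 \cdot 0 + 3 = 0 + 3 = 3$)
$\left(-7 + 11\right) D{\left(7,-6 \right)} = \left(-7 + 11\right) 3 = 4 \cdot 3 = 12$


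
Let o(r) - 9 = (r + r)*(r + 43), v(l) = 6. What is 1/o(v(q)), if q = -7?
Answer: 1/597 ≈ 0.0016750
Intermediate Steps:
o(r) = 9 + 2*r*(43 + r) (o(r) = 9 + (r + r)*(r + 43) = 9 + (2*r)*(43 + r) = 9 + 2*r*(43 + r))
1/o(v(q)) = 1/(9 + 2*6**2 + 86*6) = 1/(9 + 2*36 + 516) = 1/(9 + 72 + 516) = 1/597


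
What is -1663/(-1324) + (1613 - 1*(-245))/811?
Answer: 3808685/1073764 ≈ 3.5470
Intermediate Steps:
-1663/(-1324) + (1613 - 1*(-245))/811 = -1663*(-1/1324) + (1613 + 245)*(1/811) = 1663/1324 + 1858*(1/811) = 1663/1324 + 1858/811 = 3808685/1073764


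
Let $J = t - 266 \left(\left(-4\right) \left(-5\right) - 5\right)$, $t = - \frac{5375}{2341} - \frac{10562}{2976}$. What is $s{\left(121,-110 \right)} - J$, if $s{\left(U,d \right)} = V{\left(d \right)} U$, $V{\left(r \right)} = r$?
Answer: $- \frac{32445001739}{3483408} \approx -9314.2$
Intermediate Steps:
$s{\left(U,d \right)} = U d$ ($s{\left(U,d \right)} = d U = U d$)
$t = - \frac{20360821}{3483408}$ ($t = \left(-5375\right) \frac{1}{2341} - \frac{5281}{1488} = - \frac{5375}{2341} - \frac{5281}{1488} = - \frac{20360821}{3483408} \approx -5.8451$)
$J = - \frac{13919158741}{3483408}$ ($J = - \frac{20360821}{3483408} - 266 \left(\left(-4\right) \left(-5\right) - 5\right) = - \frac{20360821}{3483408} - 266 \left(20 - 5\right) = - \frac{20360821}{3483408} - 266 \cdot 15 = - \frac{20360821}{3483408} - 3990 = - \frac{13919158741}{3483408} \approx -3995.8$)
$s{\left(121,-110 \right)} - J = 121 \left(-110\right) - - \frac{13919158741}{3483408} = -13310 + \frac{13919158741}{3483408} = - \frac{32445001739}{3483408}$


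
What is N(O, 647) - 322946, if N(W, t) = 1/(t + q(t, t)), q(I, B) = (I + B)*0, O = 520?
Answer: -208946061/647 ≈ -3.2295e+5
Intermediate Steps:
q(I, B) = 0 (q(I, B) = (B + I)*0 = 0)
N(W, t) = 1/t (N(W, t) = 1/(t + 0) = 1/t)
N(O, 647) - 322946 = 1/647 - 322946 = -208946061/647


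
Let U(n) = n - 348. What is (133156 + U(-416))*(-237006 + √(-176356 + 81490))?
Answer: -31377698352 + 132392*I*√94866 ≈ -3.1378e+10 + 4.0777e+7*I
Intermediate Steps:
U(n) = -348 + n
(133156 + U(-416))*(-237006 + √(-176356 + 81490)) = (133156 + (-348 - 416))*(-237006 + √(-176356 + 81490)) = (133156 - 764)*(-237006 + √(-94866)) = 132392*(-237006 + I*√94866) = -31377698352 + 132392*I*√94866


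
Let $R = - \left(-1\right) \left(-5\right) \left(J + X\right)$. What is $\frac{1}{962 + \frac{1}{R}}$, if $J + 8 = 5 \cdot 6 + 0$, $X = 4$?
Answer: $\frac{130}{125059} \approx 0.0010395$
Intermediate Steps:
$J = 22$ ($J = -8 + \left(5 \cdot 6 + 0\right) = -8 + \left(30 + 0\right) = -8 + 30 = 22$)
$R = -130$ ($R = - \left(-1\right) \left(-5\right) \left(22 + 4\right) = \left(-1\right) 5 \cdot 26 = \left(-5\right) 26 = -130$)
$\frac{1}{962 + \frac{1}{R}} = \frac{1}{962 + \frac{1}{-130}} = \frac{1}{962 - \frac{1}{130}} = \frac{1}{\frac{125059}{130}} = \frac{130}{125059}$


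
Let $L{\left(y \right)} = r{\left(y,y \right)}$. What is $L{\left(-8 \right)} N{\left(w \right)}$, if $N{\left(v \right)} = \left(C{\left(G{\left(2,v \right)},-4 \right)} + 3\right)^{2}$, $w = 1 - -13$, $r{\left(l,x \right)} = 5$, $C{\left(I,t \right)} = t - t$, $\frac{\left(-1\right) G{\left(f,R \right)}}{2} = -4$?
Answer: $45$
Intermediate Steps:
$G{\left(f,R \right)} = 8$ ($G{\left(f,R \right)} = \left(-2\right) \left(-4\right) = 8$)
$C{\left(I,t \right)} = 0$
$L{\left(y \right)} = 5$
$w = 14$ ($w = 1 + 13 = 14$)
$N{\left(v \right)} = 9$ ($N{\left(v \right)} = \left(0 + 3\right)^{2} = 3^{2} = 9$)
$L{\left(-8 \right)} N{\left(w \right)} = 5 \cdot 9 = 45$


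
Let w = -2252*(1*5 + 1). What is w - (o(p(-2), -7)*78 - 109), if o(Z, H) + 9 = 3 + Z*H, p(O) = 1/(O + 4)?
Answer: -12662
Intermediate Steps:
p(O) = 1/(4 + O)
o(Z, H) = -6 + H*Z (o(Z, H) = -9 + (3 + Z*H) = -9 + (3 + H*Z) = -6 + H*Z)
w = -13512 (w = -2252*(5 + 1) = -2252*6 = -13512)
w - (o(p(-2), -7)*78 - 109) = -13512 - ((-6 - 7/(4 - 2))*78 - 109) = -13512 - ((-6 - 7/2)*78 - 109) = -13512 - (-19/2*78 - 109) = -13512 - (-741 - 109) = -13512 - 1*(-850) = -13512 + 850 = -12662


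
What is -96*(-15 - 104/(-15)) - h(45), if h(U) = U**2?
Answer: -6253/5 ≈ -1250.6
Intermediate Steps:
-96*(-15 - 104/(-15)) - h(45) = -96*(-15 - 104/(-15)) - 1*45**2 = -96*(-15 - 104*(-1/15)) - 1*2025 = -96*(-15 + 104/15) - 2025 = -96*(-121/15) - 2025 = 3872/5 - 2025 = -6253/5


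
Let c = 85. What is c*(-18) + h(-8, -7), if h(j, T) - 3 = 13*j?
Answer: -1631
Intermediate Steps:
h(j, T) = 3 + 13*j
c*(-18) + h(-8, -7) = 85*(-18) + (3 + 13*(-8)) = -1530 + (3 - 104) = -1530 - 101 = -1631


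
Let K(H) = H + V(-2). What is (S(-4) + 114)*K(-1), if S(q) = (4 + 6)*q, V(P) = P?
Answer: -222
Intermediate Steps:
S(q) = 10*q
K(H) = -2 + H (K(H) = H - 2 = -2 + H)
(S(-4) + 114)*K(-1) = (10*(-4) + 114)*(-2 - 1) = (-40 + 114)*(-3) = 74*(-3) = -222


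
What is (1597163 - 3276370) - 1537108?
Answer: -3216315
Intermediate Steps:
(1597163 - 3276370) - 1537108 = -1679207 - 1537108 = -3216315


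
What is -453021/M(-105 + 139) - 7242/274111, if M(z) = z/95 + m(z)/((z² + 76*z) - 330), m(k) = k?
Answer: -4022747670430659/3266580787 ≈ -1.2315e+6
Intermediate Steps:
M(z) = z/95 + z/(-330 + z² + 76*z) (M(z) = z/95 + z/((z² + 76*z) - 330) = z*(1/95) + z/(-330 + z² + 76*z) = z/95 + z/(-330 + z² + 76*z))
-453021/M(-105 + 139) - 7242/274111 = -453021*95*(-330 + (-105 + 139)² + 76*(-105 + 139))/((-105 + 139)*(-235 + (-105 + 139)² + 76*(-105 + 139))) - 7242/274111 = -453021*95*(-330 + 34² + 76*34)/(34*(-235 + 34² + 76*34)) - 7242*1/274111 = -453021*95*(-330 + 1156 + 2584)/(34*(-235 + 1156 + 2584)) - 7242/274111 = -453021/((1/95)*34*3505/3410) - 7242/274111 = -453021/((1/95)*34*(1/3410)*3505) - 7242/274111 = -453021/11917/32395 - 7242/274111 = -453021*32395/11917 - 7242/274111 = -14675615295/11917 - 7242/274111 = -4022747670430659/3266580787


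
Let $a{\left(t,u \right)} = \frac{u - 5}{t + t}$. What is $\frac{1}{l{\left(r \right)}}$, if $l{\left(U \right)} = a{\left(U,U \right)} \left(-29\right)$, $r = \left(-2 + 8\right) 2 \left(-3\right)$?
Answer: $- \frac{72}{1189} \approx -0.060555$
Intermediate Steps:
$a{\left(t,u \right)} = \frac{-5 + u}{2 t}$
$r = -36$ ($r = 6 \left(-6\right) = -36$)
$l{\left(U \right)} = - \frac{29 \left(-5 + U\right)}{2 U}$ ($l{\left(U \right)} = \frac{-5 + U}{2 U} \left(-29\right) = - \frac{29 \left(-5 + U\right)}{2 U}$)
$\frac{1}{l{\left(r \right)}} = \frac{1}{\frac{29}{2} \frac{1}{-36} \left(5 - -36\right)} = \frac{1}{\frac{29}{2} \left(- \frac{1}{36}\right) \left(5 + 36\right)} = \frac{1}{\frac{29}{2} \left(- \frac{1}{36}\right) 41} = \frac{1}{- \frac{1189}{72}} = - \frac{72}{1189}$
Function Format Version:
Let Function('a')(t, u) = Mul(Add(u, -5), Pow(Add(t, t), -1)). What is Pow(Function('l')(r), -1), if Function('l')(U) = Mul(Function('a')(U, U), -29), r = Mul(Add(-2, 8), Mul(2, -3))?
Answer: Rational(-72, 1189) ≈ -0.060555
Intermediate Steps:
Function('a')(t, u) = Mul(Rational(1, 2), Pow(t, -1), Add(-5, u)) (Function('a')(t, u) = Mul(Add(-5, u), Pow(Mul(2, t), -1)) = Mul(Add(-5, u), Mul(Rational(1, 2), Pow(t, -1))) = Mul(Rational(1, 2), Pow(t, -1), Add(-5, u)))
r = -36 (r = Mul(6, -6) = -36)
Function('l')(U) = Mul(Rational(-29, 2), Pow(U, -1), Add(-5, U)) (Function('l')(U) = Mul(Mul(Rational(1, 2), Pow(U, -1), Add(-5, U)), -29) = Mul(Rational(-29, 2), Pow(U, -1), Add(-5, U)))
Pow(Function('l')(r), -1) = Pow(Mul(Rational(29, 2), Pow(-36, -1), Add(5, Mul(-1, -36))), -1) = Pow(Mul(Rational(29, 2), Rational(-1, 36), Add(5, 36)), -1) = Pow(Mul(Rational(29, 2), Rational(-1, 36), 41), -1) = Pow(Rational(-1189, 72), -1) = Rational(-72, 1189)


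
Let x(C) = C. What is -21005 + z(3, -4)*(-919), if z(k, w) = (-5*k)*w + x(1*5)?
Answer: -80740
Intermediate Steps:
z(k, w) = 5 - 5*k*w (z(k, w) = (-5*k)*w + 1*5 = -5*k*w + 5 = 5 - 5*k*w)
-21005 + z(3, -4)*(-919) = -21005 + (5 - 5*3*(-4))*(-919) = -21005 + (5 + 60)*(-919) = -21005 + 65*(-919) = -21005 - 59735 = -80740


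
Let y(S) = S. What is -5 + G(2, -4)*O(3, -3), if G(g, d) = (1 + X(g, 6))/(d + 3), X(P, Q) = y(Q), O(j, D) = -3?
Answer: 16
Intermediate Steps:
X(P, Q) = Q
G(g, d) = 7/(3 + d) (G(g, d) = (1 + 6)/(d + 3) = 7/(3 + d))
-5 + G(2, -4)*O(3, -3) = -5 + (7/(3 - 4))*(-3) = -5 + (7/(-1))*(-3) = -5 + (7*(-1))*(-3) = -5 - 7*(-3) = -5 + 21 = 16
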